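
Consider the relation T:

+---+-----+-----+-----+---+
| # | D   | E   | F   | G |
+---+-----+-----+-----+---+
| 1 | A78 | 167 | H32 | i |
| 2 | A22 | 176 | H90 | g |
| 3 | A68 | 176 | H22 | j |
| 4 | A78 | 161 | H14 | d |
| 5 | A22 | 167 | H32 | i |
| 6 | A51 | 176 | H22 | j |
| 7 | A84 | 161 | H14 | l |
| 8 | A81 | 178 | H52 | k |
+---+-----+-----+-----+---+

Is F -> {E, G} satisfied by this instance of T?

No

F=H32: rows 1, 5 → {E,G} = (167, i), (167, i) ✓
F=H90: row 2 → {E,G} = (176, g) ✓
F=H22: rows 3, 6 → {E,G} = (176, j), (176, j) ✓
F=H14: rows 4, 7 → {E,G} takes values {(161, d), (161, l)} — violation
F=H52: row 8 → {E,G} = (178, k) ✓
Two rows agree on F but differ on {E, G}, so F -> {E, G} does not hold.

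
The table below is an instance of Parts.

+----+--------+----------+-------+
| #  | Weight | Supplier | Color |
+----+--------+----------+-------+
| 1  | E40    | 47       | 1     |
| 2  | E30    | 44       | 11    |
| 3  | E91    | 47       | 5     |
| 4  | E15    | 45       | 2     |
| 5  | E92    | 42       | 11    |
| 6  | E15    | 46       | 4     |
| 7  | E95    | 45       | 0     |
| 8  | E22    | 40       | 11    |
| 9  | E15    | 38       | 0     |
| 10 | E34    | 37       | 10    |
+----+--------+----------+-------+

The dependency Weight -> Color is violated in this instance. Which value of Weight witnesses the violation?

E15

Weight=E40: row 1 → Color = 1 ✓
Weight=E30: row 2 → Color = 11 ✓
Weight=E91: row 3 → Color = 5 ✓
Weight=E15: rows 4, 6, 9 → Color takes values {2, 4, 0} — violation
Weight=E92: row 5 → Color = 11 ✓
Weight=E95: row 7 → Color = 0 ✓
Weight=E22: row 8 → Color = 11 ✓
Weight=E34: row 10 → Color = 10 ✓
The only Weight value with inconsistent Color is Weight=E15.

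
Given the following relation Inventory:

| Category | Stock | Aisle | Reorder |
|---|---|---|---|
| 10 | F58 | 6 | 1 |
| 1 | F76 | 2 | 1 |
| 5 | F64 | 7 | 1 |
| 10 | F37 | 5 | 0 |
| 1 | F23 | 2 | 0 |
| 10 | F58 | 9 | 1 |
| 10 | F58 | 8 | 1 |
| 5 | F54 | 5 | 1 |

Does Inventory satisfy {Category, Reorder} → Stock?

No

(Category=10, Reorder=1): 3 rows → Stock = F58, F58, F58 ✓
(Category=1, Reorder=1): 1 row → Stock = F76 ✓
(Category=5, Reorder=1): 2 rows → Stock takes values {F64, F54} — violation
(Category=10, Reorder=0): 1 row → Stock = F37 ✓
(Category=1, Reorder=0): 1 row → Stock = F23 ✓
Two rows agree on {Category, Reorder} but differ on Stock, so {Category, Reorder} → Stock does not hold.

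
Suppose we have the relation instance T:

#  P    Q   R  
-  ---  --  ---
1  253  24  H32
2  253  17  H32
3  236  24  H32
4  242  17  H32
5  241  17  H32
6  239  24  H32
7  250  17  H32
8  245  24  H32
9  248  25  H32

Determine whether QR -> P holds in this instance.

No

(Q=24, R=H32): rows 1, 3, 6, 8 → P takes values {253, 236, 239, 245} — violation
(Q=17, R=H32): rows 2, 4, 5, 7 → P takes values {253, 242, 241, 250} — violation
(Q=25, R=H32): row 9 → P = 248 ✓
Two rows agree on QR but differ on P, so QR -> P does not hold.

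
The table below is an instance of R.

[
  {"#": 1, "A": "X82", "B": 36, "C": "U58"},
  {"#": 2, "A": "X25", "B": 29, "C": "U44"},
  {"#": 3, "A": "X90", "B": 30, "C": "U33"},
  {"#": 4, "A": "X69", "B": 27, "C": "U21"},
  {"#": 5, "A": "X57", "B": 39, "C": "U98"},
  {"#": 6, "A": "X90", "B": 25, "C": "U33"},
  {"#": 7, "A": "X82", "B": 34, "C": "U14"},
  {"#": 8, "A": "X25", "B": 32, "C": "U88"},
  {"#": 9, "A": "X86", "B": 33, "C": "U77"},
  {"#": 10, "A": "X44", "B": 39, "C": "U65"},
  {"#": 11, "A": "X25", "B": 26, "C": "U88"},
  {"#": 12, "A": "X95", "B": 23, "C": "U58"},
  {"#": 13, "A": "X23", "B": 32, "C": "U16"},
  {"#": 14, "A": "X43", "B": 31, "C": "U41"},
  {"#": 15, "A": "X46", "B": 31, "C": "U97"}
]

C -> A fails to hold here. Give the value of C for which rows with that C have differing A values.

C=U58: rows 1, 12 → A takes values {X82, X95} — violation
C=U44: row 2 → A = X25 ✓
C=U33: rows 3, 6 → A = X90, X90 ✓
C=U21: row 4 → A = X69 ✓
C=U98: row 5 → A = X57 ✓
C=U14: row 7 → A = X82 ✓
C=U88: rows 8, 11 → A = X25, X25 ✓
C=U77: row 9 → A = X86 ✓
C=U65: row 10 → A = X44 ✓
C=U16: row 13 → A = X23 ✓
C=U41: row 14 → A = X43 ✓
C=U97: row 15 → A = X46 ✓
The only C value with inconsistent A is C=U58.

U58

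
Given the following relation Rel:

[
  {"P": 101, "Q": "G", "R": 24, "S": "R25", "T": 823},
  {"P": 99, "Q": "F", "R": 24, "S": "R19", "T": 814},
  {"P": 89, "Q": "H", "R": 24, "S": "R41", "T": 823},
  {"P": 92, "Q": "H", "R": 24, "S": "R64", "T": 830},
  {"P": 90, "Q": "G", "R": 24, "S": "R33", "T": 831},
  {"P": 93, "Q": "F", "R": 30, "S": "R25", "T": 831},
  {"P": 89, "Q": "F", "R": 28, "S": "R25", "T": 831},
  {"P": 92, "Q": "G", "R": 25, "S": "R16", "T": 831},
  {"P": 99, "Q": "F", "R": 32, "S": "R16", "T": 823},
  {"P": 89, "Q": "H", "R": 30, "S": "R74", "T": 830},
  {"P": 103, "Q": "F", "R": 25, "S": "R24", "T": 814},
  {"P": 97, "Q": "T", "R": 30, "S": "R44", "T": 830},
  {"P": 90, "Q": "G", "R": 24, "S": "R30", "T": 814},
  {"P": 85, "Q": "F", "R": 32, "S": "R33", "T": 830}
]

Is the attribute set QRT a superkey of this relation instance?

All 14 rows have distinct QRT values, so QRT → (all attributes) holds and QRT is a superkey.

Yes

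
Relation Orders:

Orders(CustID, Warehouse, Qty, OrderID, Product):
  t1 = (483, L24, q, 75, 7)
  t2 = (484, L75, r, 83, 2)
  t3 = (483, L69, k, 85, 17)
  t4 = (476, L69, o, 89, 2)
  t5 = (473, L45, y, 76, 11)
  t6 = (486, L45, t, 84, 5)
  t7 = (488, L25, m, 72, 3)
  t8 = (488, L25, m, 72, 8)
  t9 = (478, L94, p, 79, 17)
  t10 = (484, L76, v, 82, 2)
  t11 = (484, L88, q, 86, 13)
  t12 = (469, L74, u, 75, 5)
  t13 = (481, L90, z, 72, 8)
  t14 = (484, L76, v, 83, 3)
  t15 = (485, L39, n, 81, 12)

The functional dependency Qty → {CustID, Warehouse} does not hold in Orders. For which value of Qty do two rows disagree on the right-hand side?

Qty=q: rows 1, 11 → {CustID,Warehouse} takes values {(483, L24), (484, L88)} — violation
Qty=r: row 2 → {CustID,Warehouse} = (484, L75) ✓
Qty=k: row 3 → {CustID,Warehouse} = (483, L69) ✓
Qty=o: row 4 → {CustID,Warehouse} = (476, L69) ✓
Qty=y: row 5 → {CustID,Warehouse} = (473, L45) ✓
Qty=t: row 6 → {CustID,Warehouse} = (486, L45) ✓
Qty=m: rows 7, 8 → {CustID,Warehouse} = (488, L25), (488, L25) ✓
Qty=p: row 9 → {CustID,Warehouse} = (478, L94) ✓
Qty=v: rows 10, 14 → {CustID,Warehouse} = (484, L76), (484, L76) ✓
Qty=u: row 12 → {CustID,Warehouse} = (469, L74) ✓
Qty=z: row 13 → {CustID,Warehouse} = (481, L90) ✓
Qty=n: row 15 → {CustID,Warehouse} = (485, L39) ✓
The only Qty value with inconsistent RHS is Qty=q.

q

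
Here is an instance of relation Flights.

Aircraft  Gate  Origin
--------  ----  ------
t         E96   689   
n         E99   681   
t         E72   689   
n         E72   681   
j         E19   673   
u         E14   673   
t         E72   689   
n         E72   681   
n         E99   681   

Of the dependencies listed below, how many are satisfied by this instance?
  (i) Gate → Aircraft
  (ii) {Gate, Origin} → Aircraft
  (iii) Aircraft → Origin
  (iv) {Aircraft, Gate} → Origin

3

(i) Gate → Aircraft: Gate=E72: 4 rows → Aircraft takes values {t, n} — violation — fails.
(ii) {Gate, Origin} → Aircraft: every LHS value maps to a single RHS value — holds.
(iii) Aircraft → Origin: every LHS value maps to a single RHS value — holds.
(iv) {Aircraft, Gate} → Origin: every LHS value maps to a single RHS value — holds.
3 of the 4 dependencies hold.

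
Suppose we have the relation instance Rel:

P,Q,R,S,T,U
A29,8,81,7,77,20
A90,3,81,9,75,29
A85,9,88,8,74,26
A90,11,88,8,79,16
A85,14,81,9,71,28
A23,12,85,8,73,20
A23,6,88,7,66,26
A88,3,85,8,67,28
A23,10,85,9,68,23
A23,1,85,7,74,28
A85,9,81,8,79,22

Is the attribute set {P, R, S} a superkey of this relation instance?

All 11 rows have distinct {P, R, S} values, so {P, R, S} → (all attributes) holds and {P, R, S} is a superkey.

Yes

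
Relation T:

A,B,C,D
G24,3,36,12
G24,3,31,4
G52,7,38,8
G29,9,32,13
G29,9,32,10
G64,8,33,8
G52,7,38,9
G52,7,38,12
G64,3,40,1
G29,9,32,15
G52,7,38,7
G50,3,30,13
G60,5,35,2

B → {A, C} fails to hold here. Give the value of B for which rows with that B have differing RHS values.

B=3: 4 rows → {A,C} takes values {(G24, 36), (G24, 31), (G64, 40), (G50, 30)} — violation
B=7: 4 rows → {A,C} = (G52, 38), (G52, 38), (G52, 38), (G52, 38) ✓
B=9: 3 rows → {A,C} = (G29, 32), (G29, 32), (G29, 32) ✓
B=8: 1 row → {A,C} = (G64, 33) ✓
B=5: 1 row → {A,C} = (G60, 35) ✓
The only B value with inconsistent RHS is B=3.

3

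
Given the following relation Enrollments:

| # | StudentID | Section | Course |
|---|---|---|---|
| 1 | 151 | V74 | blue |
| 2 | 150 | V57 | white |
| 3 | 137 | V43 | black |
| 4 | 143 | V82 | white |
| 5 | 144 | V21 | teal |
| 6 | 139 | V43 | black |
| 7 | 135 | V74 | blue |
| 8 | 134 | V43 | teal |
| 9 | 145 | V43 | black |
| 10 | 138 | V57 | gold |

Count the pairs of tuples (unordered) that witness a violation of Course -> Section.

Course=blue: all 2 rows agree on Section — 0 pairs.
Course=white: violating pairs (2,4) — 1 pair.
Course=black: all 3 rows agree on Section — 0 pairs.
Course=teal: violating pairs (5,8) — 1 pair.

2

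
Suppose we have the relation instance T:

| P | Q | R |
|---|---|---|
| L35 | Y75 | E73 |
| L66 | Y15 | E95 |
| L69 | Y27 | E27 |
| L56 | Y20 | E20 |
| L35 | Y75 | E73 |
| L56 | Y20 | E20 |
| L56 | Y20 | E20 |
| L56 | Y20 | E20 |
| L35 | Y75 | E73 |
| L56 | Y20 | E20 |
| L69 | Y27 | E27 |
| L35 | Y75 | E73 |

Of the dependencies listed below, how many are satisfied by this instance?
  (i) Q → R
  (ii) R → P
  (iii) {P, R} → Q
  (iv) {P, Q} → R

4

(i) Q → R: every LHS value maps to a single RHS value — holds.
(ii) R → P: every LHS value maps to a single RHS value — holds.
(iii) {P, R} → Q: every LHS value maps to a single RHS value — holds.
(iv) {P, Q} → R: every LHS value maps to a single RHS value — holds.
4 of the 4 dependencies hold.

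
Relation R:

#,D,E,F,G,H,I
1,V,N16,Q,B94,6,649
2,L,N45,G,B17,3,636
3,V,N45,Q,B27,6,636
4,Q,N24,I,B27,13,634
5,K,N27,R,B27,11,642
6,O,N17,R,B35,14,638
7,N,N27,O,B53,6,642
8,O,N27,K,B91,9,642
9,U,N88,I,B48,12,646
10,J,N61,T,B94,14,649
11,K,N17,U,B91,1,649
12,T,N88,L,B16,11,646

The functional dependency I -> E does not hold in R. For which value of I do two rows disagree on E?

649

I=649: rows 1, 10, 11 → E takes values {N16, N61, N17} — violation
I=636: rows 2, 3 → E = N45, N45 ✓
I=634: row 4 → E = N24 ✓
I=642: rows 5, 7, 8 → E = N27, N27, N27 ✓
I=638: row 6 → E = N17 ✓
I=646: rows 9, 12 → E = N88, N88 ✓
The only I value with inconsistent E is I=649.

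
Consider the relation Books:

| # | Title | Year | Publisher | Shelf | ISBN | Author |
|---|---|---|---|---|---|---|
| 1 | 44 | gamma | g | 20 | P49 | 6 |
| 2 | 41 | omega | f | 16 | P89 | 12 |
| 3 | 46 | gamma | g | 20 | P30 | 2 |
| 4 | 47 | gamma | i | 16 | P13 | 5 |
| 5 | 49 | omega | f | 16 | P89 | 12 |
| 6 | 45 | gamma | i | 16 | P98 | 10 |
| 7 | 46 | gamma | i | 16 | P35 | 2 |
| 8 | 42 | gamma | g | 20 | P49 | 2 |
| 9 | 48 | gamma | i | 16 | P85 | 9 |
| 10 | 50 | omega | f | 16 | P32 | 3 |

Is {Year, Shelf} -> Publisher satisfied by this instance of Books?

(Year=gamma, Shelf=20): rows 1, 3, 8 → Publisher = g, g, g ✓
(Year=omega, Shelf=16): rows 2, 5, 10 → Publisher = f, f, f ✓
(Year=gamma, Shelf=16): rows 4, 6, 7, 9 → Publisher = i, i, i, i ✓
Every {Year, Shelf} value is associated with a single Publisher value, so {Year, Shelf} -> Publisher holds.

Yes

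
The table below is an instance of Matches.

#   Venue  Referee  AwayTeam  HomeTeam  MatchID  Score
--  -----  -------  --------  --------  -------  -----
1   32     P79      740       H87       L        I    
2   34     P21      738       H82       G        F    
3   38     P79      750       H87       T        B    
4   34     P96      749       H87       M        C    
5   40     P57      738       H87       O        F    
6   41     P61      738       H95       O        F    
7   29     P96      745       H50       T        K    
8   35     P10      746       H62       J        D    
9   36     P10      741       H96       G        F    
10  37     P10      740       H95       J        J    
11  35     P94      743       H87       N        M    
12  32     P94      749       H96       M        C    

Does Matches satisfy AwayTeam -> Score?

No

AwayTeam=740: rows 1, 10 → Score takes values {I, J} — violation
AwayTeam=738: rows 2, 5, 6 → Score = F, F, F ✓
AwayTeam=750: row 3 → Score = B ✓
AwayTeam=749: rows 4, 12 → Score = C, C ✓
AwayTeam=745: row 7 → Score = K ✓
AwayTeam=746: row 8 → Score = D ✓
AwayTeam=741: row 9 → Score = F ✓
AwayTeam=743: row 11 → Score = M ✓
Two rows agree on AwayTeam but differ on Score, so AwayTeam -> Score does not hold.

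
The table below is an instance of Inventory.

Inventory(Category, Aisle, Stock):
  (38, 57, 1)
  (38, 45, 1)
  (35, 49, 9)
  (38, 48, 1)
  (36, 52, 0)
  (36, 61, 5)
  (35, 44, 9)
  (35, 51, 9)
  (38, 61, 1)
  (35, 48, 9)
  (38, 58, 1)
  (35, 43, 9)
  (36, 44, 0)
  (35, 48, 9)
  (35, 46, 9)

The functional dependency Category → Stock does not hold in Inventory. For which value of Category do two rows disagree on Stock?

Category=38: 5 rows → Stock = 1, 1, 1, 1, 1 ✓
Category=35: 7 rows → Stock = 9, 9, 9, 9, 9, 9, 9 ✓
Category=36: 3 rows → Stock takes values {0, 5} — violation
The only Category value with inconsistent Stock is Category=36.

36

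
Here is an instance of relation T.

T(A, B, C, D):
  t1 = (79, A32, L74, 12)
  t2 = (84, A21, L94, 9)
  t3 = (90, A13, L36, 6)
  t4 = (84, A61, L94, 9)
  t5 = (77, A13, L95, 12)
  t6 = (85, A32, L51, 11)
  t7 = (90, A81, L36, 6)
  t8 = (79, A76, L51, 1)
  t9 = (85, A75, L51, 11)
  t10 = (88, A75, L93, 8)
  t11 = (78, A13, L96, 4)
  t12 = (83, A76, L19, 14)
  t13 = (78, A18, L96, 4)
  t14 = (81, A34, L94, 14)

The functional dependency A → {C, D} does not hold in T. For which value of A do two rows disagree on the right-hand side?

A=79: rows 1, 8 → {C,D} takes values {(L74, 12), (L51, 1)} — violation
A=84: rows 2, 4 → {C,D} = (L94, 9), (L94, 9) ✓
A=90: rows 3, 7 → {C,D} = (L36, 6), (L36, 6) ✓
A=77: row 5 → {C,D} = (L95, 12) ✓
A=85: rows 6, 9 → {C,D} = (L51, 11), (L51, 11) ✓
A=88: row 10 → {C,D} = (L93, 8) ✓
A=78: rows 11, 13 → {C,D} = (L96, 4), (L96, 4) ✓
A=83: row 12 → {C,D} = (L19, 14) ✓
A=81: row 14 → {C,D} = (L94, 14) ✓
The only A value with inconsistent RHS is A=79.

79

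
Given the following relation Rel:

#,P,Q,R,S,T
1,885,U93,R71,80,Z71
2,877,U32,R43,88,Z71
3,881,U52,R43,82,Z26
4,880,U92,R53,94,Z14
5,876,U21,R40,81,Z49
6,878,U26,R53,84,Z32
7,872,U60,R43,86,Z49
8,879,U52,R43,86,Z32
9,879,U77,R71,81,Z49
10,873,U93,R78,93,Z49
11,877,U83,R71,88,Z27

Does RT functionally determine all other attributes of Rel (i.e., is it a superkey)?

All 11 rows have distinct RT values, so RT → (all attributes) holds and RT is a superkey.

Yes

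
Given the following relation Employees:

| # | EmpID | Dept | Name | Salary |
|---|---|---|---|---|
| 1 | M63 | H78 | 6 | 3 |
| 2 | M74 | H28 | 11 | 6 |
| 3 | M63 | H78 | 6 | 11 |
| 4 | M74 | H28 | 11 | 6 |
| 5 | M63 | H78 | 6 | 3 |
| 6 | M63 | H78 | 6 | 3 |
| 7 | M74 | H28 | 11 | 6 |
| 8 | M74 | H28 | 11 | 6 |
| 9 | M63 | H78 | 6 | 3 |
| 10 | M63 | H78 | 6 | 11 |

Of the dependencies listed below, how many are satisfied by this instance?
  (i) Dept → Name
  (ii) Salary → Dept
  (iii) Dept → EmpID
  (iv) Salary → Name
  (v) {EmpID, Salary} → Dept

5

(i) Dept → Name: every LHS value maps to a single RHS value — holds.
(ii) Salary → Dept: every LHS value maps to a single RHS value — holds.
(iii) Dept → EmpID: every LHS value maps to a single RHS value — holds.
(iv) Salary → Name: every LHS value maps to a single RHS value — holds.
(v) {EmpID, Salary} → Dept: every LHS value maps to a single RHS value — holds.
5 of the 5 dependencies hold.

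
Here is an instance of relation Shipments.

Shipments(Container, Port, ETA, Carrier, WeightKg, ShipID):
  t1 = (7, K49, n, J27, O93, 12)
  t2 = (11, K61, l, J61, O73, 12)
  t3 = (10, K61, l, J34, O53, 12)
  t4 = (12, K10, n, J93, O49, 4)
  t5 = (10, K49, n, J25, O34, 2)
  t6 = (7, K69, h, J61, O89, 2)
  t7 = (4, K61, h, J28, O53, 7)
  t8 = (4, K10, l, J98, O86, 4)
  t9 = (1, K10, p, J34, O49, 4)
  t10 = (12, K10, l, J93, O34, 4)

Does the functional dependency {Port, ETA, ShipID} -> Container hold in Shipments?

No

(Port=K49, ETA=n, ShipID=12): row 1 → Container = 7 ✓
(Port=K61, ETA=l, ShipID=12): rows 2, 3 → Container takes values {11, 10} — violation
(Port=K10, ETA=n, ShipID=4): row 4 → Container = 12 ✓
(Port=K49, ETA=n, ShipID=2): row 5 → Container = 10 ✓
(Port=K69, ETA=h, ShipID=2): row 6 → Container = 7 ✓
(Port=K61, ETA=h, ShipID=7): row 7 → Container = 4 ✓
(Port=K10, ETA=l, ShipID=4): rows 8, 10 → Container takes values {4, 12} — violation
(Port=K10, ETA=p, ShipID=4): row 9 → Container = 1 ✓
Two rows agree on {Port, ETA, ShipID} but differ on Container, so {Port, ETA, ShipID} -> Container does not hold.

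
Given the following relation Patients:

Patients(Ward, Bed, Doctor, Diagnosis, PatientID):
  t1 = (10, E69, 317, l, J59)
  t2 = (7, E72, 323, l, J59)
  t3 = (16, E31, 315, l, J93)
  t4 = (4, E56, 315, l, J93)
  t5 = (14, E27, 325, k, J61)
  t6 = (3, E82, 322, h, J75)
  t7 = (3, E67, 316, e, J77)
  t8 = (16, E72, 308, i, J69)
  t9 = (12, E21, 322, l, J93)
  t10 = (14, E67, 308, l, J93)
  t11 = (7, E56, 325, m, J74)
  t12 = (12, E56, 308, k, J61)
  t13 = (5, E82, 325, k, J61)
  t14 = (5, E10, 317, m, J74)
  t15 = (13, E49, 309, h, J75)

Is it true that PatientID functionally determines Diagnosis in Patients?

PatientID=J59: rows 1, 2 → Diagnosis = l, l ✓
PatientID=J93: rows 3, 4, 9, 10 → Diagnosis = l, l, l, l ✓
PatientID=J61: rows 5, 12, 13 → Diagnosis = k, k, k ✓
PatientID=J75: rows 6, 15 → Diagnosis = h, h ✓
PatientID=J77: row 7 → Diagnosis = e ✓
PatientID=J69: row 8 → Diagnosis = i ✓
PatientID=J74: rows 11, 14 → Diagnosis = m, m ✓
Every PatientID value is associated with a single Diagnosis value, so PatientID → Diagnosis holds.

Yes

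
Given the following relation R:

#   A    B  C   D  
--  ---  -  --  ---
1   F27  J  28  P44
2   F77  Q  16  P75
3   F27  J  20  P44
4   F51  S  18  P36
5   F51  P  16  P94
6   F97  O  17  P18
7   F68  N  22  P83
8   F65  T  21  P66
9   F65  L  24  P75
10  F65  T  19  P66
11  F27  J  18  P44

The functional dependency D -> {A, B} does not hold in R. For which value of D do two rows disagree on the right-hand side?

D=P44: rows 1, 3, 11 → {A,B} = (F27, J), (F27, J), (F27, J) ✓
D=P75: rows 2, 9 → {A,B} takes values {(F77, Q), (F65, L)} — violation
D=P36: row 4 → {A,B} = (F51, S) ✓
D=P94: row 5 → {A,B} = (F51, P) ✓
D=P18: row 6 → {A,B} = (F97, O) ✓
D=P83: row 7 → {A,B} = (F68, N) ✓
D=P66: rows 8, 10 → {A,B} = (F65, T), (F65, T) ✓
The only D value with inconsistent RHS is D=P75.

P75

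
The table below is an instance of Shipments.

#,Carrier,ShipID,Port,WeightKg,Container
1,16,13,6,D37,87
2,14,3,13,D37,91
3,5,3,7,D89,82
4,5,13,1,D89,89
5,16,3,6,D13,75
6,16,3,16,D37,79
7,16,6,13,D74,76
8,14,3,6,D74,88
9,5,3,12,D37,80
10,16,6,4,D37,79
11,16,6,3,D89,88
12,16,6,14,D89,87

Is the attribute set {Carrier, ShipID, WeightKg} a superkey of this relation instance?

No

Rows 11 and 12 have the same {Carrier, ShipID, WeightKg} value (Carrier=16, ShipID=6, WeightKg=D89) but are distinct tuples, so {Carrier, ShipID, WeightKg} does not determine every attribute — not a superkey.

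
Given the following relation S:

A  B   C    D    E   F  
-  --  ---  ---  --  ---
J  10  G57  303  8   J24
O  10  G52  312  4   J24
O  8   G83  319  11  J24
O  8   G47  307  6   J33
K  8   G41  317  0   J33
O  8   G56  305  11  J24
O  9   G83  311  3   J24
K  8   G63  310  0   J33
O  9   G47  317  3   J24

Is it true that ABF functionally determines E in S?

Yes

(A=J, B=10, F=J24): 1 row → E = 8 ✓
(A=O, B=10, F=J24): 1 row → E = 4 ✓
(A=O, B=8, F=J24): 2 rows → E = 11, 11 ✓
(A=O, B=8, F=J33): 1 row → E = 6 ✓
(A=K, B=8, F=J33): 2 rows → E = 0, 0 ✓
(A=O, B=9, F=J24): 2 rows → E = 3, 3 ✓
Every ABF value is associated with a single E value, so ABF → E holds.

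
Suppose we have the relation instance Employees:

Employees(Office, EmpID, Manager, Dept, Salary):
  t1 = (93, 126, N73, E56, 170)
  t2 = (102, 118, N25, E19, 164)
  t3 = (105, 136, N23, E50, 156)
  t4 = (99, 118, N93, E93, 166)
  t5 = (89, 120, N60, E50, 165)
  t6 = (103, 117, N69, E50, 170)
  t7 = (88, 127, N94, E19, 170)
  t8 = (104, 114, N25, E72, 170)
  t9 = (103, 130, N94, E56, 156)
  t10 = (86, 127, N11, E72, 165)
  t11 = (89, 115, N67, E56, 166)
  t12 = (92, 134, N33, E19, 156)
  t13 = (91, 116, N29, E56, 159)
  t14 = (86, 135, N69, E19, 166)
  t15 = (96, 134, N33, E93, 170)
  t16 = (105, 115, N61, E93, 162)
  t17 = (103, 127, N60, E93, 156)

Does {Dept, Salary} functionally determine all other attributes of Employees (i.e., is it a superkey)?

All 17 rows have distinct {Dept, Salary} values, so {Dept, Salary} → (all attributes) holds and {Dept, Salary} is a superkey.

Yes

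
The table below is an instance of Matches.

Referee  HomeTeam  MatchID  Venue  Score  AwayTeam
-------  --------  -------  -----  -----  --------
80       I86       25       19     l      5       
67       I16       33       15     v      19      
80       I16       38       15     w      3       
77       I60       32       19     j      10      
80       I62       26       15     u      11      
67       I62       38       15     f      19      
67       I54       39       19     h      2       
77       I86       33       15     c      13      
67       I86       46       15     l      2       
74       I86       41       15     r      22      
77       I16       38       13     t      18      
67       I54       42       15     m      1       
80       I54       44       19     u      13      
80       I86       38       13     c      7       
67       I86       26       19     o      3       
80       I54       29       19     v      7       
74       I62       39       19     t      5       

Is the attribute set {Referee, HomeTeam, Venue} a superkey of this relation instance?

Two distinct rows share (Referee=80, HomeTeam=I54, Venue=19), so {Referee, HomeTeam, Venue} does not determine every attribute — not a superkey.

No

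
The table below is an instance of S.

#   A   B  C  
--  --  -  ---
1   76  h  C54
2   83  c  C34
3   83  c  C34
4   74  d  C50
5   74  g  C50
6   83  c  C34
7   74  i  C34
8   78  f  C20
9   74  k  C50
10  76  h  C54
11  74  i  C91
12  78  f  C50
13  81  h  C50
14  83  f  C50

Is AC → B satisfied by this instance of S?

(A=76, C=C54): rows 1, 10 → B = h, h ✓
(A=83, C=C34): rows 2, 3, 6 → B = c, c, c ✓
(A=74, C=C50): rows 4, 5, 9 → B takes values {d, g, k} — violation
(A=74, C=C34): row 7 → B = i ✓
(A=78, C=C20): row 8 → B = f ✓
(A=74, C=C91): row 11 → B = i ✓
(A=78, C=C50): row 12 → B = f ✓
(A=81, C=C50): row 13 → B = h ✓
(A=83, C=C50): row 14 → B = f ✓
Two rows agree on AC but differ on B, so AC → B does not hold.

No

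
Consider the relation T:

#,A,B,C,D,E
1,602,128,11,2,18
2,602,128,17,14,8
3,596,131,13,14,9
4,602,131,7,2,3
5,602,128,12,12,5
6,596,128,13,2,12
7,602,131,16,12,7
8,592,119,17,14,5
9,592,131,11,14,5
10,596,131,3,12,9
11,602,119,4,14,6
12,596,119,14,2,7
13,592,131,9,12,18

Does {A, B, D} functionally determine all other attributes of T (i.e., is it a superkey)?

Yes

All 13 rows have distinct {A, B, D} values, so {A, B, D} → (all attributes) holds and {A, B, D} is a superkey.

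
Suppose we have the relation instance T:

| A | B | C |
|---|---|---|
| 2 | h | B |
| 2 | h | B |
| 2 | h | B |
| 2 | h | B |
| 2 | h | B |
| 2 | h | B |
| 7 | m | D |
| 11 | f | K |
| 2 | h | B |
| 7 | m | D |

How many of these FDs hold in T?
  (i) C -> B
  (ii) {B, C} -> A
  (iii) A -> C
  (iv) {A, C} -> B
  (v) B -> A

(i) C -> B: every LHS value maps to a single RHS value — holds.
(ii) {B, C} -> A: every LHS value maps to a single RHS value — holds.
(iii) A -> C: every LHS value maps to a single RHS value — holds.
(iv) {A, C} -> B: every LHS value maps to a single RHS value — holds.
(v) B -> A: every LHS value maps to a single RHS value — holds.
5 of the 5 dependencies hold.

5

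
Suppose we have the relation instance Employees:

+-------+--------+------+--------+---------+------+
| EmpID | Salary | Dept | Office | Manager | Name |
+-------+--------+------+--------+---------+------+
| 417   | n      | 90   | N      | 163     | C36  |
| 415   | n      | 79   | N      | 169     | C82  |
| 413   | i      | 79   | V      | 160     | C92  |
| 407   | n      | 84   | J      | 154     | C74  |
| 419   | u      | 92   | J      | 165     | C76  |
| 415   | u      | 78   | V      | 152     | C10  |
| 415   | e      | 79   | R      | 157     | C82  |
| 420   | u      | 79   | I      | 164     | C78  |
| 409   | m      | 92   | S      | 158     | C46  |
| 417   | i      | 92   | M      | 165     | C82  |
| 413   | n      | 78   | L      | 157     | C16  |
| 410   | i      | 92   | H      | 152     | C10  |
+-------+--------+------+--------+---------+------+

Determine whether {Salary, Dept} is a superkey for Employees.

No

Two distinct rows share (Salary=i, Dept=92), so {Salary, Dept} does not determine every attribute — not a superkey.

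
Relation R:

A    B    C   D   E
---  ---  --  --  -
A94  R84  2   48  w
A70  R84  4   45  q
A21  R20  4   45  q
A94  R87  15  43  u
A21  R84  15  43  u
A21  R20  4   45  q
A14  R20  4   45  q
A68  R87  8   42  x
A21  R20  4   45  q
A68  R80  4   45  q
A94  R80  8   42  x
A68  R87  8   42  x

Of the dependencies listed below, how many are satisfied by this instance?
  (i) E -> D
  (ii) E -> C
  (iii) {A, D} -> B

3

(i) E -> D: every LHS value maps to a single RHS value — holds.
(ii) E -> C: every LHS value maps to a single RHS value — holds.
(iii) {A, D} -> B: every LHS value maps to a single RHS value — holds.
3 of the 3 dependencies hold.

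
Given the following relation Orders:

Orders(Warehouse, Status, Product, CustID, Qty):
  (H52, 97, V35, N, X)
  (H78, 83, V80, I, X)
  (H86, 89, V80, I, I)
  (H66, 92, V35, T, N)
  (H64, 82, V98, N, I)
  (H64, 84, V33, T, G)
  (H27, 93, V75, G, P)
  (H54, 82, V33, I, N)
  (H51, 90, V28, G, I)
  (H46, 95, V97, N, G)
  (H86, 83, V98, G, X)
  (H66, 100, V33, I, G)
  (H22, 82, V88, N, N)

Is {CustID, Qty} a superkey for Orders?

All 13 rows have distinct {CustID, Qty} values, so {CustID, Qty} → (all attributes) holds and {CustID, Qty} is a superkey.

Yes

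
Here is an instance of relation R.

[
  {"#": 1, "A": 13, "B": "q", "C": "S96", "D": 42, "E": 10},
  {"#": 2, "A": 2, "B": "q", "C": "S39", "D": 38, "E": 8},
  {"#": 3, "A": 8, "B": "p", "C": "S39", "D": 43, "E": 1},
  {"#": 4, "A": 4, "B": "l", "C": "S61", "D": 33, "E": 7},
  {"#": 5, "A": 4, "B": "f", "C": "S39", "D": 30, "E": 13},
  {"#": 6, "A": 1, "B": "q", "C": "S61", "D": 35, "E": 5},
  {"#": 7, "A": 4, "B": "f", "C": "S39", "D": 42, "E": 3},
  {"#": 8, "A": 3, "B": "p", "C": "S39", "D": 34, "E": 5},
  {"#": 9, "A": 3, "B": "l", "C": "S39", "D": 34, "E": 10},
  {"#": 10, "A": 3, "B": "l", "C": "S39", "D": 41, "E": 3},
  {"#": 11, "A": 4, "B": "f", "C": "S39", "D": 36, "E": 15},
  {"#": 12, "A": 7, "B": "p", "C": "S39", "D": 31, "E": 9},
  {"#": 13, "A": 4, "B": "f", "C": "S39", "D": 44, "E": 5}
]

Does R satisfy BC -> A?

(B=q, C=S96): row 1 → A = 13 ✓
(B=q, C=S39): row 2 → A = 2 ✓
(B=p, C=S39): rows 3, 8, 12 → A takes values {8, 3, 7} — violation
(B=l, C=S61): row 4 → A = 4 ✓
(B=f, C=S39): rows 5, 7, 11, 13 → A = 4, 4, 4, 4 ✓
(B=q, C=S61): row 6 → A = 1 ✓
(B=l, C=S39): rows 9, 10 → A = 3, 3 ✓
Two rows agree on BC but differ on A, so BC -> A does not hold.

No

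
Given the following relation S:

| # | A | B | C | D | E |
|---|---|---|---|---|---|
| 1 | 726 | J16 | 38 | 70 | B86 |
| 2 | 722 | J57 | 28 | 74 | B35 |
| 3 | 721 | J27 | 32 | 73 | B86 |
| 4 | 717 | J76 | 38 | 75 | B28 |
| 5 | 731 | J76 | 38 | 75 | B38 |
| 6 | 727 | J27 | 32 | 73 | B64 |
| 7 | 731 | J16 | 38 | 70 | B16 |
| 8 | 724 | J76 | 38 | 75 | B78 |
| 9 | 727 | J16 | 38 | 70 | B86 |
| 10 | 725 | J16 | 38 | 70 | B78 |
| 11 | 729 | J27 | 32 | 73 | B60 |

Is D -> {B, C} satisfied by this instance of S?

D=70: rows 1, 7, 9, 10 → {B,C} = (J16, 38), (J16, 38), (J16, 38), (J16, 38) ✓
D=74: row 2 → {B,C} = (J57, 28) ✓
D=73: rows 3, 6, 11 → {B,C} = (J27, 32), (J27, 32), (J27, 32) ✓
D=75: rows 4, 5, 8 → {B,C} = (J76, 38), (J76, 38), (J76, 38) ✓
Every D value is associated with a single {B, C} value, so D -> {B, C} holds.

Yes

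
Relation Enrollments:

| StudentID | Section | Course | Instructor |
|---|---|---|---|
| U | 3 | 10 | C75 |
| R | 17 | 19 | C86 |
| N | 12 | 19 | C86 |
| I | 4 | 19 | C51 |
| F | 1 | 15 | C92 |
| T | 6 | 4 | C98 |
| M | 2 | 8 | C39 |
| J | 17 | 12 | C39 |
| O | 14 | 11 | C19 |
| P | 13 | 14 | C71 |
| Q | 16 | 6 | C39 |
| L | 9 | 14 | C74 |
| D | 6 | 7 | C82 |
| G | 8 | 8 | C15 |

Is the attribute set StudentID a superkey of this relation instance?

Yes

All 14 rows have distinct StudentID values, so StudentID → (all attributes) holds and StudentID is a superkey.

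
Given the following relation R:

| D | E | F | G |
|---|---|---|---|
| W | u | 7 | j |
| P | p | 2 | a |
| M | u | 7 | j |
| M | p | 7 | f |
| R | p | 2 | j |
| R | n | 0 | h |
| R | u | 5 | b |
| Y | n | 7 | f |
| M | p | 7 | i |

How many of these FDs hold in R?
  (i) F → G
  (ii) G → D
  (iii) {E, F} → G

0

(i) F → G: F=7: 5 rows → G takes values {j, f, i} — violation; F=2: 2 rows → G takes values {a, j} — violation — fails.
(ii) G → D: G=j: 3 rows → D takes values {W, M, R} — violation; G=f: 2 rows → D takes values {M, Y} — violation — fails.
(iii) {E, F} → G: (E=p, F=2): 2 rows → G takes values {a, j} — violation; (E=p, F=7): 2 rows → G takes values {f, i} — violation — fails.
None of the 3 dependencies hold.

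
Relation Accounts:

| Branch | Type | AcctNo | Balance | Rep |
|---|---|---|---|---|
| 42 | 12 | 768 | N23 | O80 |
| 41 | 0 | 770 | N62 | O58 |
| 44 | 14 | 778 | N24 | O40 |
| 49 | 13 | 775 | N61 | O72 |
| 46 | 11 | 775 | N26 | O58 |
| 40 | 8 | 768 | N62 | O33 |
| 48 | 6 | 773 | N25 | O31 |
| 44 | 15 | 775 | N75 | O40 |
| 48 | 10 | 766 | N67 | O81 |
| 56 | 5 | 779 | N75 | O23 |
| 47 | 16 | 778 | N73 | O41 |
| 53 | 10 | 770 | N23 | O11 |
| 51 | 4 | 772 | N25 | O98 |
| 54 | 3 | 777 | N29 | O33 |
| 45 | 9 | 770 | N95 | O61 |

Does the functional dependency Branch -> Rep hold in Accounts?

Branch=42: 1 row → Rep = O80 ✓
Branch=41: 1 row → Rep = O58 ✓
Branch=44: 2 rows → Rep = O40, O40 ✓
Branch=49: 1 row → Rep = O72 ✓
Branch=46: 1 row → Rep = O58 ✓
Branch=40: 1 row → Rep = O33 ✓
Branch=48: 2 rows → Rep takes values {O31, O81} — violation
Branch=56: 1 row → Rep = O23 ✓
Branch=47: 1 row → Rep = O41 ✓
Branch=53: 1 row → Rep = O11 ✓
Branch=51: 1 row → Rep = O98 ✓
Branch=54: 1 row → Rep = O33 ✓
Branch=45: 1 row → Rep = O61 ✓
Two rows agree on Branch but differ on Rep, so Branch -> Rep does not hold.

No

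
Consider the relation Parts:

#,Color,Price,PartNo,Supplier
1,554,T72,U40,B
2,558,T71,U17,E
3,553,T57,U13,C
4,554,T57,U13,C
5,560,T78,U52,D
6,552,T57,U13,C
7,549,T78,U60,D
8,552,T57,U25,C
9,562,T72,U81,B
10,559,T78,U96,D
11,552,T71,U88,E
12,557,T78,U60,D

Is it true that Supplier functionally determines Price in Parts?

Supplier=B: rows 1, 9 → Price = T72, T72 ✓
Supplier=E: rows 2, 11 → Price = T71, T71 ✓
Supplier=C: rows 3, 4, 6, 8 → Price = T57, T57, T57, T57 ✓
Supplier=D: rows 5, 7, 10, 12 → Price = T78, T78, T78, T78 ✓
Every Supplier value is associated with a single Price value, so Supplier → Price holds.

Yes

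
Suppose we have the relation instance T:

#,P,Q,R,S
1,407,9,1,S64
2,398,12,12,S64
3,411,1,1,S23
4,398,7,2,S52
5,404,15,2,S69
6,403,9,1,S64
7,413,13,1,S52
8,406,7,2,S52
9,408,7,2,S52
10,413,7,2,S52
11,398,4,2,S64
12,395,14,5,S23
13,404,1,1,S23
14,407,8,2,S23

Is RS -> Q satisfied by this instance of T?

(R=1, S=S64): rows 1, 6 → Q = 9, 9 ✓
(R=12, S=S64): row 2 → Q = 12 ✓
(R=1, S=S23): rows 3, 13 → Q = 1, 1 ✓
(R=2, S=S52): rows 4, 8, 9, 10 → Q = 7, 7, 7, 7 ✓
(R=2, S=S69): row 5 → Q = 15 ✓
(R=1, S=S52): row 7 → Q = 13 ✓
(R=2, S=S64): row 11 → Q = 4 ✓
(R=5, S=S23): row 12 → Q = 14 ✓
(R=2, S=S23): row 14 → Q = 8 ✓
Every RS value is associated with a single Q value, so RS -> Q holds.

Yes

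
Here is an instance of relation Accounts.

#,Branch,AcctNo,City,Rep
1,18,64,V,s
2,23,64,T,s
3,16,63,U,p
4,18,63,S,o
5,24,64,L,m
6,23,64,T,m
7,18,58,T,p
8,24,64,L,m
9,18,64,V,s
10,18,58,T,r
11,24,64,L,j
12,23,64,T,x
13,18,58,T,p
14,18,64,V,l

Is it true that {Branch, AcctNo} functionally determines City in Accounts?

(Branch=18, AcctNo=64): rows 1, 9, 14 → City = V, V, V ✓
(Branch=23, AcctNo=64): rows 2, 6, 12 → City = T, T, T ✓
(Branch=16, AcctNo=63): row 3 → City = U ✓
(Branch=18, AcctNo=63): row 4 → City = S ✓
(Branch=24, AcctNo=64): rows 5, 8, 11 → City = L, L, L ✓
(Branch=18, AcctNo=58): rows 7, 10, 13 → City = T, T, T ✓
Every {Branch, AcctNo} value is associated with a single City value, so {Branch, AcctNo} → City holds.

Yes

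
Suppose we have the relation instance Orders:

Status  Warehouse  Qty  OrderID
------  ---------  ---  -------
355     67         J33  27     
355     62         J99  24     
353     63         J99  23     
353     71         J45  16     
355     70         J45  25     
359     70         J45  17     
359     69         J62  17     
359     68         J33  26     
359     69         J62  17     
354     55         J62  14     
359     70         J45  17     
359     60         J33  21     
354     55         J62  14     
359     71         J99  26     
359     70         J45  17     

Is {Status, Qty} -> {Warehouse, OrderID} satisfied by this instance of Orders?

No

(Status=355, Qty=J33): 1 row → {Warehouse,OrderID} = (67, 27) ✓
(Status=355, Qty=J99): 1 row → {Warehouse,OrderID} = (62, 24) ✓
(Status=353, Qty=J99): 1 row → {Warehouse,OrderID} = (63, 23) ✓
(Status=353, Qty=J45): 1 row → {Warehouse,OrderID} = (71, 16) ✓
(Status=355, Qty=J45): 1 row → {Warehouse,OrderID} = (70, 25) ✓
(Status=359, Qty=J45): 3 rows → {Warehouse,OrderID} = (70, 17), (70, 17), (70, 17) ✓
(Status=359, Qty=J62): 2 rows → {Warehouse,OrderID} = (69, 17), (69, 17) ✓
(Status=359, Qty=J33): 2 rows → {Warehouse,OrderID} takes values {(68, 26), (60, 21)} — violation
(Status=354, Qty=J62): 2 rows → {Warehouse,OrderID} = (55, 14), (55, 14) ✓
(Status=359, Qty=J99): 1 row → {Warehouse,OrderID} = (71, 26) ✓
Two rows agree on {Status, Qty} but differ on {Warehouse, OrderID}, so {Status, Qty} -> {Warehouse, OrderID} does not hold.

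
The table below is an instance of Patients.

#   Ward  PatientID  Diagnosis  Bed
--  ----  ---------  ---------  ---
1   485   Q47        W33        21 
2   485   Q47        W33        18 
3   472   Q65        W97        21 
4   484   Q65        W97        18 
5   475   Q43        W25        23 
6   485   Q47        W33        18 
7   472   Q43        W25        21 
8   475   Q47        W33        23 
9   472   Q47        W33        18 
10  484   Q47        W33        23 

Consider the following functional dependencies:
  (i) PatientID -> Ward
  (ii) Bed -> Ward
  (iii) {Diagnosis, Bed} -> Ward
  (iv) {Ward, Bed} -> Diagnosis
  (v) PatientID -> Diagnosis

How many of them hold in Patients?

(i) PatientID -> Ward: PatientID=Q47: rows 1, 2, 6, 8, 9, 10 → Ward takes values {485, 475, 472, 484} — violation; PatientID=Q65: rows 3, 4 → Ward takes values {472, 484} — violation; PatientID=Q43: rows 5, 7 → Ward takes values {475, 472} — violation — fails.
(ii) Bed -> Ward: Bed=21: rows 1, 3, 7 → Ward takes values {485, 472} — violation; Bed=18: rows 2, 4, 6, 9 → Ward takes values {485, 484, 472} — violation; Bed=23: rows 5, 8, 10 → Ward takes values {475, 484} — violation — fails.
(iii) {Diagnosis, Bed} -> Ward: (Diagnosis=W33, Bed=18): rows 2, 6, 9 → Ward takes values {485, 472} — violation; (Diagnosis=W33, Bed=23): rows 8, 10 → Ward takes values {475, 484} — violation — fails.
(iv) {Ward, Bed} -> Diagnosis: (Ward=472, Bed=21): rows 3, 7 → Diagnosis takes values {W97, W25} — violation; (Ward=475, Bed=23): rows 5, 8 → Diagnosis takes values {W25, W33} — violation — fails.
(v) PatientID -> Diagnosis: every LHS value maps to a single RHS value — holds.
1 of the 5 dependencies holds.

1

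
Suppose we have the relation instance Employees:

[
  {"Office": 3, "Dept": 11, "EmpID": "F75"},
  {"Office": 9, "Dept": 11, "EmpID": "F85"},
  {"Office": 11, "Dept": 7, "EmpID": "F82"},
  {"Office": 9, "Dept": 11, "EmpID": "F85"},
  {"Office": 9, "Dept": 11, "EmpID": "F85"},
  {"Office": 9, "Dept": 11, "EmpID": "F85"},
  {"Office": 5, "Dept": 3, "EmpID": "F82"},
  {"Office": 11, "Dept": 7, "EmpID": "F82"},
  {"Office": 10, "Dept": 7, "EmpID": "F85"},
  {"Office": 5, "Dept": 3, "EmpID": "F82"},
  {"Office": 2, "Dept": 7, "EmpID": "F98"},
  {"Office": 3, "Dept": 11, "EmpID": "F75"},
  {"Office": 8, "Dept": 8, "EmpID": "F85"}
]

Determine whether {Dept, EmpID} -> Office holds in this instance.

(Dept=11, EmpID=F75): 2 rows → Office = 3, 3 ✓
(Dept=11, EmpID=F85): 4 rows → Office = 9, 9, 9, 9 ✓
(Dept=7, EmpID=F82): 2 rows → Office = 11, 11 ✓
(Dept=3, EmpID=F82): 2 rows → Office = 5, 5 ✓
(Dept=7, EmpID=F85): 1 row → Office = 10 ✓
(Dept=7, EmpID=F98): 1 row → Office = 2 ✓
(Dept=8, EmpID=F85): 1 row → Office = 8 ✓
Every {Dept, EmpID} value is associated with a single Office value, so {Dept, EmpID} -> Office holds.

Yes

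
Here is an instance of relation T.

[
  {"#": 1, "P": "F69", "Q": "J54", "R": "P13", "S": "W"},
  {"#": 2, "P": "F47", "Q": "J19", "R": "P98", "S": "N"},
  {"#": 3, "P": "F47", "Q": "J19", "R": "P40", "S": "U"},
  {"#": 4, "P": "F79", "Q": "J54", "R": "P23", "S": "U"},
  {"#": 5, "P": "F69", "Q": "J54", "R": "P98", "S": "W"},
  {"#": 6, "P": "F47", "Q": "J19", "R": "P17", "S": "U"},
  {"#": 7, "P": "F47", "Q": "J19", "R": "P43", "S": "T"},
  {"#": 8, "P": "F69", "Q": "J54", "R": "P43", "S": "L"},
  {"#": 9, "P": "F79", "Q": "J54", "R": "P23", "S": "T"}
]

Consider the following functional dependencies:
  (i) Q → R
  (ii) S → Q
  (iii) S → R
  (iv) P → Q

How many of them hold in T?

1

(i) Q → R: Q=J54: rows 1, 4, 5, 8, 9 → R takes values {P13, P23, P98, P43} — violation; Q=J19: rows 2, 3, 6, 7 → R takes values {P98, P40, P17, P43} — violation — fails.
(ii) S → Q: S=U: rows 3, 4, 6 → Q takes values {J19, J54} — violation; S=T: rows 7, 9 → Q takes values {J19, J54} — violation — fails.
(iii) S → R: S=W: rows 1, 5 → R takes values {P13, P98} — violation; S=U: rows 3, 4, 6 → R takes values {P40, P23, P17} — violation; S=T: rows 7, 9 → R takes values {P43, P23} — violation — fails.
(iv) P → Q: every LHS value maps to a single RHS value — holds.
1 of the 4 dependencies holds.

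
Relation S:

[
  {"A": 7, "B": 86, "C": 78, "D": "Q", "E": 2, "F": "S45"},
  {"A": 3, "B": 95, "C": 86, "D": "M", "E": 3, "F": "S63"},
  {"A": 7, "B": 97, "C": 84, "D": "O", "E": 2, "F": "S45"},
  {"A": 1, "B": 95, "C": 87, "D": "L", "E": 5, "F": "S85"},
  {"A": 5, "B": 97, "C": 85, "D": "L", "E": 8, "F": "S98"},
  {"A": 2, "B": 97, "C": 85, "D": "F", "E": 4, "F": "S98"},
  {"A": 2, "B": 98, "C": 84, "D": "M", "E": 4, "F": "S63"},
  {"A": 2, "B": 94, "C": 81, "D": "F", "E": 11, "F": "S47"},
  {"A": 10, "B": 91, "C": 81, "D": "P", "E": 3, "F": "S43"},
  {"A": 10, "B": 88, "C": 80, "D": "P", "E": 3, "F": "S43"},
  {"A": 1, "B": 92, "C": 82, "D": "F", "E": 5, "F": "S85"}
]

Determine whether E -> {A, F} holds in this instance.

E=2: 2 rows → {A,F} = (7, S45), (7, S45) ✓
E=3: 3 rows → {A,F} takes values {(3, S63), (10, S43)} — violation
E=5: 2 rows → {A,F} = (1, S85), (1, S85) ✓
E=8: 1 row → {A,F} = (5, S98) ✓
E=4: 2 rows → {A,F} takes values {(2, S98), (2, S63)} — violation
E=11: 1 row → {A,F} = (2, S47) ✓
Two rows agree on E but differ on {A, F}, so E -> {A, F} does not hold.

No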